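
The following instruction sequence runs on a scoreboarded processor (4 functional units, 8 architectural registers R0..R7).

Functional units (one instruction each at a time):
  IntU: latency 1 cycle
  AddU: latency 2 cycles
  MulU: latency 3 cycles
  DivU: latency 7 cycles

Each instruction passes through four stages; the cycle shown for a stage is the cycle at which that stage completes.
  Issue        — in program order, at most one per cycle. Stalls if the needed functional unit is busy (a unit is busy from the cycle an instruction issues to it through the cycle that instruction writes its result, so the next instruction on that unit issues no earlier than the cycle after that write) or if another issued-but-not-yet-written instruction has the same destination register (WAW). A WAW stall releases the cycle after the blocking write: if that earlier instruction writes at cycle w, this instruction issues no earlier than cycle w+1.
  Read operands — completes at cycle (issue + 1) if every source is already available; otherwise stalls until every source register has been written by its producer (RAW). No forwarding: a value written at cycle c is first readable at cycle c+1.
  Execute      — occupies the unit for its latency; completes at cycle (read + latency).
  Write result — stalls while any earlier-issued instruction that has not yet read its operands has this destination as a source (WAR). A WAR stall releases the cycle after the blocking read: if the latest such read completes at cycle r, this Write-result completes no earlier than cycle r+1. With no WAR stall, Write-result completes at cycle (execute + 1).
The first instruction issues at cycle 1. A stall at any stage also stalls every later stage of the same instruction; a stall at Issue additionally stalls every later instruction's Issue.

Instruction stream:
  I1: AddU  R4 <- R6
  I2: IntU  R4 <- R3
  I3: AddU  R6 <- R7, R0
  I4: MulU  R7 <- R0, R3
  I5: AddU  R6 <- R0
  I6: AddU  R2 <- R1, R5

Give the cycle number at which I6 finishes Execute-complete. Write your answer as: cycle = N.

cycle = 20

  I1 | 1 | 2 | 4 | 5
  I2 | 6 | 7 | 8 | 9   WAW R4: wait I1 write@5
  I3 | 7 | 8 | 10 | 11
  I4 | 8 | 9 | 12 | 13
  I5 | 12 | 13 | 15 | 16   struct: AddU busy until I3 writes@11
  I6 | 17 | 18 | 20 | 21   struct: AddU busy until I5 writes@16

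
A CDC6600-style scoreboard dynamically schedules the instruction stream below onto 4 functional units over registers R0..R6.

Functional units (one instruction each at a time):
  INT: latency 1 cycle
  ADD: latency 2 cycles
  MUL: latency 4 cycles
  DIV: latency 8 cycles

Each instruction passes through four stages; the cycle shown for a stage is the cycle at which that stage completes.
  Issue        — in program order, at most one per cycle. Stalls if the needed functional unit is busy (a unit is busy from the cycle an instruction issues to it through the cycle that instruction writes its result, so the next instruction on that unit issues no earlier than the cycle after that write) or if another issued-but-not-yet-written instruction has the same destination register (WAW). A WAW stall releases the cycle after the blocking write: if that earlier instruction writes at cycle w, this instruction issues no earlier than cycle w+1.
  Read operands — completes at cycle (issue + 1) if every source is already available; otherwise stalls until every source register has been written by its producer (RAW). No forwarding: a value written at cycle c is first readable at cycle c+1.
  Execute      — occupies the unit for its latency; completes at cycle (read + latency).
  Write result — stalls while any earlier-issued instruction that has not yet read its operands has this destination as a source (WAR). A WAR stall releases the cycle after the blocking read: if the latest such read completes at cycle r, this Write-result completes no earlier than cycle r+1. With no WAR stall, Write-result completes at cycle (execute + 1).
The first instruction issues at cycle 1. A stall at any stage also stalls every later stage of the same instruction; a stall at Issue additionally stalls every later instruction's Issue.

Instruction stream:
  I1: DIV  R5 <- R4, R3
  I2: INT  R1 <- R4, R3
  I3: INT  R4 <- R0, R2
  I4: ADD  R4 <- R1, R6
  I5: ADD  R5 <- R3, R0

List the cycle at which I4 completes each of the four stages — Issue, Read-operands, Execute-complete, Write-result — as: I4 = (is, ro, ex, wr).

I4 = (10, 11, 13, 14)

cycle 1: issue I1 (DIV)
cycle 2: I1 read-ops · issue I2 (INT)
cycle 3: I2 read-ops
cycle 4: I2 finished on INT
cycle 5: I2→R1
cycle 6: issue I3 (INT)
cycle 7: I3 read-ops
cycle 8: I3 finished on INT
cycle 9: I3→R4
cycle 10: I1 finished on DIV · issue I4 (ADD)
cycle 11: I1→R5 · I4 read-ops
cycle 13: I4 finished on ADD
cycle 14: I4→R4
cycle 15: issue I5 (ADD)
cycle 16: I5 read-ops
cycle 18: I5 finished on ADD
cycle 19: I5→R5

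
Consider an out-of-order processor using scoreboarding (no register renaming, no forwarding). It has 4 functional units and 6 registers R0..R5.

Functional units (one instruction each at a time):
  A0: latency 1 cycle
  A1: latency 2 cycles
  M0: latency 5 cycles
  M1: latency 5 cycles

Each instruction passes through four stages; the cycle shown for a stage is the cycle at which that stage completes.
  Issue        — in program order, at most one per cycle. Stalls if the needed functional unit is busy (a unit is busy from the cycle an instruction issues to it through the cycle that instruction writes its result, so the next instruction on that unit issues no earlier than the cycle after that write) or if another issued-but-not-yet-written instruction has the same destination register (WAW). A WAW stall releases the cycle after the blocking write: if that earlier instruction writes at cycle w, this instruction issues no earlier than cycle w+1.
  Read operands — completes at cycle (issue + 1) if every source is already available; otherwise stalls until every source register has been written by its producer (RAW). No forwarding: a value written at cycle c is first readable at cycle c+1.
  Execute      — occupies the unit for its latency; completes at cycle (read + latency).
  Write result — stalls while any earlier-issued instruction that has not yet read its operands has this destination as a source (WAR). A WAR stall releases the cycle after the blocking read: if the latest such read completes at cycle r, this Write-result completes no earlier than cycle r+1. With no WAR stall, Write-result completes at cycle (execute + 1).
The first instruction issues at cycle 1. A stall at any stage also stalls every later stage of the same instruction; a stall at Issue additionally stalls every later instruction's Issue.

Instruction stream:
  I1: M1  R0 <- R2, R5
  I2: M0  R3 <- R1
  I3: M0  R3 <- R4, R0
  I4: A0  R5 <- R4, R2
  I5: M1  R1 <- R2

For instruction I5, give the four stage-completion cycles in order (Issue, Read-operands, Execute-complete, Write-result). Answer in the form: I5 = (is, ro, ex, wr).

I5 = (12, 13, 18, 19)

I1: IS=1 RO=2 EX=7 WR=8
I2: IS=2 RO=3 EX=8 WR=9
I3: IS=10 RO=11 EX=16 WR=17  [struct: M0 busy until I2 writes@9]
I4: IS=11 RO=12 EX=13 WR=14
I5: IS=12 RO=13 EX=18 WR=19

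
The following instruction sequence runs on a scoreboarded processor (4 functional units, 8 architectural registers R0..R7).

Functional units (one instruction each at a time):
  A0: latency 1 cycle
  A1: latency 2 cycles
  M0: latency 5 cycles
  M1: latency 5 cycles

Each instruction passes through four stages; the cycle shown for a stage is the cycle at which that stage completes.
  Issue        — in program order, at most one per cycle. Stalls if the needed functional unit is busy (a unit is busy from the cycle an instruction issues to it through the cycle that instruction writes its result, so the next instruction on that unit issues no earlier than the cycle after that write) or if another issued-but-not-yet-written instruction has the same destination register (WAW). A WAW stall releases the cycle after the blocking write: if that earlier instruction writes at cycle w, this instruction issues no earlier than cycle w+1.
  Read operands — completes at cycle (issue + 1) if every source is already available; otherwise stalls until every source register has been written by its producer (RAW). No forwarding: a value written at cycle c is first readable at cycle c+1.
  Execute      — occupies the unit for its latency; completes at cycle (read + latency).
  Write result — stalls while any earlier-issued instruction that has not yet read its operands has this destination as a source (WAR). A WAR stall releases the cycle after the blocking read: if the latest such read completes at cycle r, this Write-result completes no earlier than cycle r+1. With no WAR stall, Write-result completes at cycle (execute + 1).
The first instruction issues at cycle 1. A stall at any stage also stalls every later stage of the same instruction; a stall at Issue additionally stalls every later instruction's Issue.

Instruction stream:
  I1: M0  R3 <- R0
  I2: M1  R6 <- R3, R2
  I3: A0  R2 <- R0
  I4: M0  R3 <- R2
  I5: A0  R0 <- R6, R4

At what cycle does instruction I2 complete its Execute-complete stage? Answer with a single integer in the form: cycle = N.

cycle = 14

I1  is:1  ro:2  ex:7  wr:8
I2  is:2  ro:9  ex:14  wr:15  — RAW R3: wait I1 write@8
I3  is:3  ro:4  ex:5  wr:10  — WAR R2: wait I2 read@9
I4  is:9  ro:11  ex:16  wr:17  — struct: M0 busy until I1 writes@8, RAW R2: wait I3 write@10
I5  is:11  ro:16  ex:17  wr:18  — struct: A0 busy until I3 writes@10, RAW R6: wait I2 write@15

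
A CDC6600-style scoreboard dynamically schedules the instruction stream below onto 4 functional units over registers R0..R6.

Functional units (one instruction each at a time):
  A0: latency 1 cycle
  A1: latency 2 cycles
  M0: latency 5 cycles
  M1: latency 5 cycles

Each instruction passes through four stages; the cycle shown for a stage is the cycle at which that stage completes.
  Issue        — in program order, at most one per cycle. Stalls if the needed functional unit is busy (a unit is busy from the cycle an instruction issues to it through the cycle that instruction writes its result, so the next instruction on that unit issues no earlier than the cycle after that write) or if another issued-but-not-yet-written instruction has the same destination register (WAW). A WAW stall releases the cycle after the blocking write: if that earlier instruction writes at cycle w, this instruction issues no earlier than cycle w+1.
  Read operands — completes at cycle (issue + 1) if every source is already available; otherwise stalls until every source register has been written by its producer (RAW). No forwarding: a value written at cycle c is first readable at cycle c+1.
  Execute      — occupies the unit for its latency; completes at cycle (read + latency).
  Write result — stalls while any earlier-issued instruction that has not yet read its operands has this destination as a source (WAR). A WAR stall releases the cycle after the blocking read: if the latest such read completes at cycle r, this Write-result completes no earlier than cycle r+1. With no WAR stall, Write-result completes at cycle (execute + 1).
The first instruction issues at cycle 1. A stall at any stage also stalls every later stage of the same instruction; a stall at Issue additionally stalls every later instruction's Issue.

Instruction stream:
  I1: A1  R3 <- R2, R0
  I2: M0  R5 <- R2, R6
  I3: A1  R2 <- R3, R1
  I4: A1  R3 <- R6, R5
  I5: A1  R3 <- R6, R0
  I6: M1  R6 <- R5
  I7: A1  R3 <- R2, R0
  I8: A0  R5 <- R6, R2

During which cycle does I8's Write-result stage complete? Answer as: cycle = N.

cycle = 27

c1: I1 issues→A1
c2: I1 reads · I2 issues→M0
c3: I2 reads
c4: I1 exec-done
c5: I1 writes R3
c6: I3 issues→A1
c7: I3 reads
c8: I2 exec-done
c9: I2 writes R5 · I3 exec-done
c10: I3 writes R2
c11: I4 issues→A1
c12: I4 reads
c14: I4 exec-done
c15: I4 writes R3
c16: I5 issues→A1
c17: I5 reads · I6 issues→M1
c18: I6 reads
c19: I5 exec-done
c20: I5 writes R3
c21: I7 issues→A1
c22: I7 reads · I8 issues→A0
c23: I6 exec-done
c24: I6 writes R6 · I7 exec-done
c25: I7 writes R3 · I8 reads
c26: I8 exec-done
c27: I8 writes R5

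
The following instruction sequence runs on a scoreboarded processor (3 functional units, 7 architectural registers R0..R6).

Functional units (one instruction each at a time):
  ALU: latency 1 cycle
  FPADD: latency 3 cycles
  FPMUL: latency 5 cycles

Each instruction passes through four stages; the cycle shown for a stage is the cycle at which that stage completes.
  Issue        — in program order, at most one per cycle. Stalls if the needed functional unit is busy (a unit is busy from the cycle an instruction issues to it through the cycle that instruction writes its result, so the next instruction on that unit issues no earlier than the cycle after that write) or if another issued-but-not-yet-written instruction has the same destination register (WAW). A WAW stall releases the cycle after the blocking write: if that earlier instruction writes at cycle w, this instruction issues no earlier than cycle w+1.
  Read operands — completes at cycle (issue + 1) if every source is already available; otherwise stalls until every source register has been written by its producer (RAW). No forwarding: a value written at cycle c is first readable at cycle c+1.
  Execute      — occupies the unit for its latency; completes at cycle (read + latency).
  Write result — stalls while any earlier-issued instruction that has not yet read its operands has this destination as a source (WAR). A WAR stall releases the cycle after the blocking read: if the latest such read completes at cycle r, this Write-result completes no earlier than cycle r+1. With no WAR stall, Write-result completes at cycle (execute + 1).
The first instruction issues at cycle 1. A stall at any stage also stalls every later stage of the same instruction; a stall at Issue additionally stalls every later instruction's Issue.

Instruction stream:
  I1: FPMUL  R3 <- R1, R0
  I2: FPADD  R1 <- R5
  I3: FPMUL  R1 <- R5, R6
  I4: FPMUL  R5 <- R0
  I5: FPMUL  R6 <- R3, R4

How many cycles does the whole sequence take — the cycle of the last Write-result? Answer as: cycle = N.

cycle = 32

cycle 1: I1→FPMUL
cycle 2: I1 RO | I2→FPADD
cycle 3: I2 RO
cycle 6: I2 EX
cycle 7: I1 EX | I2 WR R1
cycle 8: I1 WR R3
cycle 9: I3→FPMUL
cycle 10: I3 RO
cycle 15: I3 EX
cycle 16: I3 WR R1
cycle 17: I4→FPMUL
cycle 18: I4 RO
cycle 23: I4 EX
cycle 24: I4 WR R5
cycle 25: I5→FPMUL
cycle 26: I5 RO
cycle 31: I5 EX
cycle 32: I5 WR R6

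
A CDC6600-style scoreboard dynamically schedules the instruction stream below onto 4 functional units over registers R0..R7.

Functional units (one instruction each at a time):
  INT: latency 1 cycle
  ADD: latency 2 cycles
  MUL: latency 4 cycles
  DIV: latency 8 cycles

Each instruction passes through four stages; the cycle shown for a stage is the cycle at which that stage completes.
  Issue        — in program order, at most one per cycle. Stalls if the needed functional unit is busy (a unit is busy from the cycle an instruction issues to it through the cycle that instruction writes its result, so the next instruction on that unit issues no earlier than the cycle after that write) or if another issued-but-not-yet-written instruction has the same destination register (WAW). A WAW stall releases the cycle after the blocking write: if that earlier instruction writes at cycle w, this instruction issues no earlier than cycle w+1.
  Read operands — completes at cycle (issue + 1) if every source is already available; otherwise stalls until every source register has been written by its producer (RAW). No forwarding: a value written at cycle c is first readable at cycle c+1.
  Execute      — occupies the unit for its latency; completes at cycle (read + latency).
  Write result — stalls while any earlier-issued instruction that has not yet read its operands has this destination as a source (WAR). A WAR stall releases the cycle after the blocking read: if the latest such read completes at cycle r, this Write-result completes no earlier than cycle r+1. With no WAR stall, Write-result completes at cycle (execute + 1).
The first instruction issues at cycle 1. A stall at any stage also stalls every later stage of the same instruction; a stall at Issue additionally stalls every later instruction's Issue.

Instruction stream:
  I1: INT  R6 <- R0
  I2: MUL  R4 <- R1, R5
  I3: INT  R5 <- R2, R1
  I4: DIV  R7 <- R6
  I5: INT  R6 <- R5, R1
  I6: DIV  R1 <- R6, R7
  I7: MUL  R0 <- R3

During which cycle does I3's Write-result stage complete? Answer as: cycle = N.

[I1] 1/2/3/4
[I2] 2/3/7/8
[I3] 5/6/7/8  (struct: INT busy until I1 writes@4)
[I4] 6/7/15/16
[I5] 9/10/11/12  (struct: INT busy until I3 writes@8)
[I6] 17/18/26/27  (struct: DIV busy until I4 writes@16)
[I7] 18/19/23/24

cycle = 8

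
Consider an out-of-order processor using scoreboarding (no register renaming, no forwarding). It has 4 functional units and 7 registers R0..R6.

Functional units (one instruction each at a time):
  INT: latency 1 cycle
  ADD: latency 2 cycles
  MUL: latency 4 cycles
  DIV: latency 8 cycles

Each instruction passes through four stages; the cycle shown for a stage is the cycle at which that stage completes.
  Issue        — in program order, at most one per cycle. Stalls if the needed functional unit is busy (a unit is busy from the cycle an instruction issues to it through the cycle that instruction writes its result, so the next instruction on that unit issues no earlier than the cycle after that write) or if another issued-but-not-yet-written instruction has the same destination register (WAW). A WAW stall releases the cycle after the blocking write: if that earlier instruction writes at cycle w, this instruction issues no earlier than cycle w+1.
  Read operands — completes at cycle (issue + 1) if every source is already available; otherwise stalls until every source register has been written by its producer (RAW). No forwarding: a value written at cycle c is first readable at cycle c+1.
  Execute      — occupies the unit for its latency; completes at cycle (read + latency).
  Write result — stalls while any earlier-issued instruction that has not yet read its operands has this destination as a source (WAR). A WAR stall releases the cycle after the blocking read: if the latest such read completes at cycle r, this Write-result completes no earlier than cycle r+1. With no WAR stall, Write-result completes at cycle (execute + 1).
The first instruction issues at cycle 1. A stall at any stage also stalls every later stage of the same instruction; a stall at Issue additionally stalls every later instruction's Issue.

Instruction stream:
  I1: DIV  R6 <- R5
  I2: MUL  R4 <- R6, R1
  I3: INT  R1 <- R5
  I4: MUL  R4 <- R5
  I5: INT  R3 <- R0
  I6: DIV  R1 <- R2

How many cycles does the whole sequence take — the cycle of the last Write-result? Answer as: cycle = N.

cycle = 30

I1  is:1  ro:2  ex:10  wr:11
I2  is:2  ro:12  ex:16  wr:17  — RAW R6: wait I1 write@11
I3  is:3  ro:4  ex:5  wr:13  — WAR R1: wait I2 read@12
I4  is:18  ro:19  ex:23  wr:24  — struct: MUL busy until I2 writes@17
I5  is:19  ro:20  ex:21  wr:22
I6  is:20  ro:21  ex:29  wr:30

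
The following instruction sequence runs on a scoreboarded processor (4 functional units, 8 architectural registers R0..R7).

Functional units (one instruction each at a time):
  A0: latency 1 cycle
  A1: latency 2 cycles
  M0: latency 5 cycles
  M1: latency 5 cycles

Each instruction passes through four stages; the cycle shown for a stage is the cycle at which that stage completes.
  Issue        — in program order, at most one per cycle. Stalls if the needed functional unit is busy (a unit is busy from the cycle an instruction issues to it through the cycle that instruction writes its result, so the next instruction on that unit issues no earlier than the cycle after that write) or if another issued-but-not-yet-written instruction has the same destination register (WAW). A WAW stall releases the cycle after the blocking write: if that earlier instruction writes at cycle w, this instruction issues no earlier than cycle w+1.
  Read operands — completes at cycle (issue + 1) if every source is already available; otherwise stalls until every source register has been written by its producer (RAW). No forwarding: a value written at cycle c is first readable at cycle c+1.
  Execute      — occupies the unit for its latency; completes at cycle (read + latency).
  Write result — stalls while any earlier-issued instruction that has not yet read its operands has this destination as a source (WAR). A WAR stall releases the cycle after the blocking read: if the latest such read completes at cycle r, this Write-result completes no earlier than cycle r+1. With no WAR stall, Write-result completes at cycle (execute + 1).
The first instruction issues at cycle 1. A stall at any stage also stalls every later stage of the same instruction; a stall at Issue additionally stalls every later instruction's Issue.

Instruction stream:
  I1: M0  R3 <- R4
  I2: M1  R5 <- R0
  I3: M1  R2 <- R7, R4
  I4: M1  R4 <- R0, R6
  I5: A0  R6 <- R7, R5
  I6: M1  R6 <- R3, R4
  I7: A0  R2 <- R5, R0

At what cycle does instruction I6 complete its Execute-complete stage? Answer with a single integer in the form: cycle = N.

cycle = 32

I1: IS=1 RO=2 EX=7 WR=8
I2: IS=2 RO=3 EX=8 WR=9
I3: IS=10 RO=11 EX=16 WR=17  [struct: M1 busy until I2 writes@9]
I4: IS=18 RO=19 EX=24 WR=25  [struct: M1 busy until I3 writes@17]
I5: IS=19 RO=20 EX=21 WR=22
I6: IS=26 RO=27 EX=32 WR=33  [struct: M1 busy until I4 writes@25]
I7: IS=27 RO=28 EX=29 WR=30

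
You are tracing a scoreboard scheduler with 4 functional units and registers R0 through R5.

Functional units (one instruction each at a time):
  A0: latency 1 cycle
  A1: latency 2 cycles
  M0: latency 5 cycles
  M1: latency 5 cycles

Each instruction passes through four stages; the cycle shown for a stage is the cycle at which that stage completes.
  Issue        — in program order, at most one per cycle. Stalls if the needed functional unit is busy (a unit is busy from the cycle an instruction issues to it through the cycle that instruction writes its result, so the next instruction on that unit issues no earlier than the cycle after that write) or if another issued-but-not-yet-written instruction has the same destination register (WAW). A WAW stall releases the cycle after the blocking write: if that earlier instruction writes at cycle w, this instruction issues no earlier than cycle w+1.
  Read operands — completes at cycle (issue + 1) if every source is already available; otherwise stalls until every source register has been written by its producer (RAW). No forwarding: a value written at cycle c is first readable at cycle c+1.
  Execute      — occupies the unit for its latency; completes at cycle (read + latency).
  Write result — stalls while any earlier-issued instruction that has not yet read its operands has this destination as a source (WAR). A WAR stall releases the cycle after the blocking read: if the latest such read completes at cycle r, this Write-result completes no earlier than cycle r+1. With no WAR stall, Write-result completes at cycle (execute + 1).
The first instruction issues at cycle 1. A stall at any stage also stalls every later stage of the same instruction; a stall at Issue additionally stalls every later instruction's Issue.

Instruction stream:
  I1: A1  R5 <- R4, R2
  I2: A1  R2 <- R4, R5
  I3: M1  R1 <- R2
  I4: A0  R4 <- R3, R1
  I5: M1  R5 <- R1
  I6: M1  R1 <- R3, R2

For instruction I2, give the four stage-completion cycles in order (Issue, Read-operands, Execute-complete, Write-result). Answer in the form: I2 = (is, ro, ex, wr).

I1 -> (1, 2, 4, 5)
I2 -> (6, 7, 9, 10)  // struct: A1 busy until I1 writes@5
I3 -> (7, 11, 16, 17)  // RAW R2: wait I2 write@10
I4 -> (8, 18, 19, 20)  // RAW R1: wait I3 write@17
I5 -> (18, 19, 24, 25)  // struct: M1 busy until I3 writes@17
I6 -> (26, 27, 32, 33)  // struct: M1 busy until I5 writes@25

I2 = (6, 7, 9, 10)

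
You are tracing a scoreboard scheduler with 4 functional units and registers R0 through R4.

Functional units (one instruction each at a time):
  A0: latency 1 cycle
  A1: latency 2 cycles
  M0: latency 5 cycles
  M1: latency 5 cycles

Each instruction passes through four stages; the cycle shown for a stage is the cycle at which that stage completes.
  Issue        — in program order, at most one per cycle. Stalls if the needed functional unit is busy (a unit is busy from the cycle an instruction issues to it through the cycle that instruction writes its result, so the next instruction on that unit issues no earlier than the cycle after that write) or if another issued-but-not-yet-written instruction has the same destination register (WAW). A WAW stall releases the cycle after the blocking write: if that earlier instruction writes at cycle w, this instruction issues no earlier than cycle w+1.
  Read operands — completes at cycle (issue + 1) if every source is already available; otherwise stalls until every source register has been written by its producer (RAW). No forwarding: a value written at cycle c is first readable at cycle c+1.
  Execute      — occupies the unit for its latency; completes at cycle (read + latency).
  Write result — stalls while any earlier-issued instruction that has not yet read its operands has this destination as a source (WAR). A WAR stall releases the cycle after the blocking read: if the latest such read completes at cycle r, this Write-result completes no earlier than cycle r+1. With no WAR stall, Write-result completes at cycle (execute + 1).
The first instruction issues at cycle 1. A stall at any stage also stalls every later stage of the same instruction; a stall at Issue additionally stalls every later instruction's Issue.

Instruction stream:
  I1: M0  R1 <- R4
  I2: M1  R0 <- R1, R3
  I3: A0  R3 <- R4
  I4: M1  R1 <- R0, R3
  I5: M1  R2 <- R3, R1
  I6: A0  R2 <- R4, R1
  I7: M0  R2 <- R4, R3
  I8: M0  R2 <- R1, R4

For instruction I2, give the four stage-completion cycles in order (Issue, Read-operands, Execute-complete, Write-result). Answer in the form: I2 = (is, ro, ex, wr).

I1  is:1  ro:2  ex:7  wr:8
I2  is:2  ro:9  ex:14  wr:15  — RAW R1: wait I1 write@8
I3  is:3  ro:4  ex:5  wr:10  — WAR R3: wait I2 read@9
I4  is:16  ro:17  ex:22  wr:23  — struct: M1 busy until I2 writes@15
I5  is:24  ro:25  ex:30  wr:31  — struct: M1 busy until I4 writes@23
I6  is:32  ro:33  ex:34  wr:35  — WAW R2: wait I5 write@31
I7  is:36  ro:37  ex:42  wr:43  — WAW R2: wait I6 write@35
I8  is:44  ro:45  ex:50  wr:51  — struct: M0 busy until I7 writes@43

I2 = (2, 9, 14, 15)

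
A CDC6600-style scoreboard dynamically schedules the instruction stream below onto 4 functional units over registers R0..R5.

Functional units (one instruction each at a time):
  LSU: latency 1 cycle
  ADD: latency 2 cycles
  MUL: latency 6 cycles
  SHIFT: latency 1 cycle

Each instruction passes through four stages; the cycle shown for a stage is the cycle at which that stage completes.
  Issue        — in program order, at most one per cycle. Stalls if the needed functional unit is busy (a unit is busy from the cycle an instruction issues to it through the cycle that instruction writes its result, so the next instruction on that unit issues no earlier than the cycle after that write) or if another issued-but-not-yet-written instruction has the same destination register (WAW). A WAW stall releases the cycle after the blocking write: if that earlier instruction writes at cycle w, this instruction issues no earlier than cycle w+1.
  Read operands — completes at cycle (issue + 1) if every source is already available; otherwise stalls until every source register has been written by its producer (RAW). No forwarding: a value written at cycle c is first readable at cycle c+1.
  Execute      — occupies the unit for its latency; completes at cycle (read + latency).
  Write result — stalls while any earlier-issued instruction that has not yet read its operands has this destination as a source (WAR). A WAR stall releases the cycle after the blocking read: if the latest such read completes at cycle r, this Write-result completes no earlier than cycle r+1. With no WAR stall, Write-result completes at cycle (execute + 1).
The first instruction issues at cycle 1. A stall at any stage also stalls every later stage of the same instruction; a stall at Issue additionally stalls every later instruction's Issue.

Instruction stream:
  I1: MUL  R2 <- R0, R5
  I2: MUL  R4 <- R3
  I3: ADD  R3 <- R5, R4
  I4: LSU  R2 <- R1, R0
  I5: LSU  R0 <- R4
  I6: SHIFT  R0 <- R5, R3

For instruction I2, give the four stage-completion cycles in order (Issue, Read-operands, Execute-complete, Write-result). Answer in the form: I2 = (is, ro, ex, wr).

[I1] 1/2/8/9
[I2] 10/11/17/18  (struct: MUL busy until I1 writes@9)
[I3] 11/19/21/22  (RAW R4: wait I2 write@18)
[I4] 12/13/14/15
[I5] 16/19/20/21  (struct: LSU busy until I4 writes@15; RAW R4: wait I2 write@18)
[I6] 22/23/24/25  (WAW R0: wait I5 write@21)

I2 = (10, 11, 17, 18)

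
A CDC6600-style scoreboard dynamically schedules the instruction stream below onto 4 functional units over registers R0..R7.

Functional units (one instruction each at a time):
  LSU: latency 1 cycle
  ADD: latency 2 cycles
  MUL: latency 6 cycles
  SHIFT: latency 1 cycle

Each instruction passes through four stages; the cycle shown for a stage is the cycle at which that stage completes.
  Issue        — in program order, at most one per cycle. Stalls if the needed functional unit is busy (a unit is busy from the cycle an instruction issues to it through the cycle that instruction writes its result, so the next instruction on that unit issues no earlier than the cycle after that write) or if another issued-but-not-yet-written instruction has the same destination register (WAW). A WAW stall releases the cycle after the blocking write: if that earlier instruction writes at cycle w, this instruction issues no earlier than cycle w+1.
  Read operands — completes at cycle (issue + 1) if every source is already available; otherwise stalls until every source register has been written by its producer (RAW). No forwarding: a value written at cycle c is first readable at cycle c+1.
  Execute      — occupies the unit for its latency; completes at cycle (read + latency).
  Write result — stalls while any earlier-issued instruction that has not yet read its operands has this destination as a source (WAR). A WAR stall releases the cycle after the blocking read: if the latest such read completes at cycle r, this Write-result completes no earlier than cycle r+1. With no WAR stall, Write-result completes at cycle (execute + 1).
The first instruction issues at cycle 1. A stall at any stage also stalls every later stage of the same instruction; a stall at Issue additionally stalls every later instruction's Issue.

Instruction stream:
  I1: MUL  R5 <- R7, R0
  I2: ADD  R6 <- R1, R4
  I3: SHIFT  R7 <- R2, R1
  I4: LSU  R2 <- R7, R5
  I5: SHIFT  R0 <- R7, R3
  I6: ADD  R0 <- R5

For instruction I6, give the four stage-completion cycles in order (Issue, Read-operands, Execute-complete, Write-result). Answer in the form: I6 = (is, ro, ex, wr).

I1 -> (1, 2, 8, 9)
I2 -> (2, 3, 5, 6)
I3 -> (3, 4, 5, 6)
I4 -> (4, 10, 11, 12)  // RAW R5: wait I1 write@9
I5 -> (7, 8, 9, 10)  // struct: SHIFT busy until I3 writes@6
I6 -> (11, 12, 14, 15)  // WAW R0: wait I5 write@10

I6 = (11, 12, 14, 15)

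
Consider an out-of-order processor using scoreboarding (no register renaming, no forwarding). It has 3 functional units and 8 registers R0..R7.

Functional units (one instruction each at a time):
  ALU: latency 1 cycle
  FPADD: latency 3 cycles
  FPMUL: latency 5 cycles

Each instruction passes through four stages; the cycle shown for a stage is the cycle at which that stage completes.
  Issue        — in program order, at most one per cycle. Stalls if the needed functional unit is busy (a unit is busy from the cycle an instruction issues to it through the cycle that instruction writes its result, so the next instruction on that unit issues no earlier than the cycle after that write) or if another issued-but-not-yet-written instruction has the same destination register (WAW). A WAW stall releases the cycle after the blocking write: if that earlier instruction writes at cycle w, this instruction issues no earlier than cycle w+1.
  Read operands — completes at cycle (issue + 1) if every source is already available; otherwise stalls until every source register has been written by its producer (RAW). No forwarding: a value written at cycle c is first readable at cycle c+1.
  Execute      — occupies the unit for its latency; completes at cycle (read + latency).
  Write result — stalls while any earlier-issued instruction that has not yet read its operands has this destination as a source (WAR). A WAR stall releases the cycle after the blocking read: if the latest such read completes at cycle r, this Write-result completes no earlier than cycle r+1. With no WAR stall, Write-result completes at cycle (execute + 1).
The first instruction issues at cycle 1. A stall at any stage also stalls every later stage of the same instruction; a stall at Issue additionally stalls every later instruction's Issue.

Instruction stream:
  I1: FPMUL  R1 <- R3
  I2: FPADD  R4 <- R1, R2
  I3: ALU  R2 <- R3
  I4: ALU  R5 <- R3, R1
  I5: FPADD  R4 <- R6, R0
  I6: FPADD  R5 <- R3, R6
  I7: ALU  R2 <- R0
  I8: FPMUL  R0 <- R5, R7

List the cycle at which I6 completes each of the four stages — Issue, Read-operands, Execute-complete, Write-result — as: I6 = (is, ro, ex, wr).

I1: IS=1 RO=2 EX=7 WR=8
I2: IS=2 RO=9 EX=12 WR=13  [RAW R1: wait I1 write@8]
I3: IS=3 RO=4 EX=5 WR=10  [WAR R2: wait I2 read@9]
I4: IS=11 RO=12 EX=13 WR=14  [struct: ALU busy until I3 writes@10]
I5: IS=14 RO=15 EX=18 WR=19  [struct: FPADD busy until I2 writes@13]
I6: IS=20 RO=21 EX=24 WR=25  [struct: FPADD busy until I5 writes@19]
I7: IS=21 RO=22 EX=23 WR=24
I8: IS=22 RO=26 EX=31 WR=32  [RAW R5: wait I6 write@25]

I6 = (20, 21, 24, 25)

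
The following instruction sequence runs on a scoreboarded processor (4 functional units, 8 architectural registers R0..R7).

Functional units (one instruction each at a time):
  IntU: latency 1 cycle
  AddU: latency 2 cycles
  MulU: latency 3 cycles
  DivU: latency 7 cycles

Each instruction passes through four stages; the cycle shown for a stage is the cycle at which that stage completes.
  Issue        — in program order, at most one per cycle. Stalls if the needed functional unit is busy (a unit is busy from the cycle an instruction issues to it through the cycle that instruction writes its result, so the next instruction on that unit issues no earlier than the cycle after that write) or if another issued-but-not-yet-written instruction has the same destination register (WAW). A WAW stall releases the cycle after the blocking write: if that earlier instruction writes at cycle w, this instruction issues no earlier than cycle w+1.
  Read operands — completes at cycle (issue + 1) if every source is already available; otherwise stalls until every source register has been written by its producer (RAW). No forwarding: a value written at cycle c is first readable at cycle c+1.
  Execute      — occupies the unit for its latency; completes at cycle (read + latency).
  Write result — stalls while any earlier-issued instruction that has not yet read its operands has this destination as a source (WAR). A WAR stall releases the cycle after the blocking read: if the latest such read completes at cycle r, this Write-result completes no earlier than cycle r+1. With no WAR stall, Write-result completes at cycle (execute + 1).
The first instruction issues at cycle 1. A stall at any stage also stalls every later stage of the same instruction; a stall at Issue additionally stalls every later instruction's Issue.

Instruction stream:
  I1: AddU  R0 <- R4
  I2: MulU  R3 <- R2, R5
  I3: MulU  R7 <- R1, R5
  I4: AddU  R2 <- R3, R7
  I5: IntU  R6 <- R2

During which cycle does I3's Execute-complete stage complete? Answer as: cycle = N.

cycle = 12

[I1] 1/2/4/5
[I2] 2/3/6/7
[I3] 8/9/12/13  (struct: MulU busy until I2 writes@7)
[I4] 9/14/16/17  (RAW R7: wait I3 write@13)
[I5] 10/18/19/20  (RAW R2: wait I4 write@17)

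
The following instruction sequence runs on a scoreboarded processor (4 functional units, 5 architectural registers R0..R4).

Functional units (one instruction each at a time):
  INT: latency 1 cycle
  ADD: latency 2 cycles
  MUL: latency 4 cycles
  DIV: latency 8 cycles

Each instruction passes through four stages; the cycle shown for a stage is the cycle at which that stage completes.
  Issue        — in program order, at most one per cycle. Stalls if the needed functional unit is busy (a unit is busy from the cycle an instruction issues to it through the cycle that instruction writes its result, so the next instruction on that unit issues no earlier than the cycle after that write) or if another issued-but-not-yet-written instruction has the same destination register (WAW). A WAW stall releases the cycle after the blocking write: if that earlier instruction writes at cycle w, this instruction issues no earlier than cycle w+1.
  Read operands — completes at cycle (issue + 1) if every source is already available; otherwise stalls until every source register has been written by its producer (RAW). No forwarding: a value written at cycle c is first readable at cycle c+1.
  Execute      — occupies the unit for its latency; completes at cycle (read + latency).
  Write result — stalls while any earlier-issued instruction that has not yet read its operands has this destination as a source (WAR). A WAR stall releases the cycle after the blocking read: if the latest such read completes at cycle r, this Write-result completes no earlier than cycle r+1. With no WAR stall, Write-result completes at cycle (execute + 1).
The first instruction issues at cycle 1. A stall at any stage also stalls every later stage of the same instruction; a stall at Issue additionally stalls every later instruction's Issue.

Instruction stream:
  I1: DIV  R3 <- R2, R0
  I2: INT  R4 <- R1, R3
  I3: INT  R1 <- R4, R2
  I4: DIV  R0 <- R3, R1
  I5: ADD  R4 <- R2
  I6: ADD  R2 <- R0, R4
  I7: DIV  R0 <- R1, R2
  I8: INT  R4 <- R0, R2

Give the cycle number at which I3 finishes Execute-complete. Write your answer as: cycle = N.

cycle = 17

cycle 1: I1→DIV
cycle 2: I1 RO, I2→INT
cycle 10: I1 EX
cycle 11: I1 WR R3
cycle 12: I2 RO
cycle 13: I2 EX
cycle 14: I2 WR R4
cycle 15: I3→INT
cycle 16: I3 RO, I4→DIV
cycle 17: I3 EX, I5→ADD
cycle 18: I3 WR R1, I5 RO
cycle 19: I4 RO
cycle 20: I5 EX
cycle 21: I5 WR R4
cycle 22: I6→ADD
cycle 27: I4 EX
cycle 28: I4 WR R0
cycle 29: I6 RO, I7→DIV
cycle 30: I8→INT
cycle 31: I6 EX
cycle 32: I6 WR R2
cycle 33: I7 RO
cycle 41: I7 EX
cycle 42: I7 WR R0
cycle 43: I8 RO
cycle 44: I8 EX
cycle 45: I8 WR R4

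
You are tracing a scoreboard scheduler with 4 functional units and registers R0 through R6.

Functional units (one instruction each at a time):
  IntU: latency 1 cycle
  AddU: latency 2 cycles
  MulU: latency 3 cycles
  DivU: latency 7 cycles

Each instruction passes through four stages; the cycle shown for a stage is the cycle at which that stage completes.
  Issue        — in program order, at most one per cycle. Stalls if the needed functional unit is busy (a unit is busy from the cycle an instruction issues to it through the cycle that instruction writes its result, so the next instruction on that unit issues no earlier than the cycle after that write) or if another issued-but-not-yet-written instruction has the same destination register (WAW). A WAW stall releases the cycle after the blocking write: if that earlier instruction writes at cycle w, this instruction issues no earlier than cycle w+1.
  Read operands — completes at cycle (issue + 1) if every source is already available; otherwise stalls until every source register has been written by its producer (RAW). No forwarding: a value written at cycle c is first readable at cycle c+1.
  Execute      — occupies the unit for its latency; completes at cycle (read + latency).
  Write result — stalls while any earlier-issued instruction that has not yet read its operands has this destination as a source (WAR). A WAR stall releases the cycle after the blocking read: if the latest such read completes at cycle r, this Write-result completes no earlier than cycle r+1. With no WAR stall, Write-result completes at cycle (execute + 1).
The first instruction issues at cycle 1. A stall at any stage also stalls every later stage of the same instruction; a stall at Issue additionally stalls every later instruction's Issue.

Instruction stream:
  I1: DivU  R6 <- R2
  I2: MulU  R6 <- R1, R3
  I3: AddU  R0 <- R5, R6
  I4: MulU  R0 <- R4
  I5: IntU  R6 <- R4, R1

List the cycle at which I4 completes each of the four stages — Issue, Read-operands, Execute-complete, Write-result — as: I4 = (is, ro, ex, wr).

I1  is:1  ro:2  ex:9  wr:10
I2  is:11  ro:12  ex:15  wr:16  — WAW R6: wait I1 write@10
I3  is:12  ro:17  ex:19  wr:20  — RAW R6: wait I2 write@16
I4  is:21  ro:22  ex:25  wr:26  — WAW R0: wait I3 write@20
I5  is:22  ro:23  ex:24  wr:25

I4 = (21, 22, 25, 26)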